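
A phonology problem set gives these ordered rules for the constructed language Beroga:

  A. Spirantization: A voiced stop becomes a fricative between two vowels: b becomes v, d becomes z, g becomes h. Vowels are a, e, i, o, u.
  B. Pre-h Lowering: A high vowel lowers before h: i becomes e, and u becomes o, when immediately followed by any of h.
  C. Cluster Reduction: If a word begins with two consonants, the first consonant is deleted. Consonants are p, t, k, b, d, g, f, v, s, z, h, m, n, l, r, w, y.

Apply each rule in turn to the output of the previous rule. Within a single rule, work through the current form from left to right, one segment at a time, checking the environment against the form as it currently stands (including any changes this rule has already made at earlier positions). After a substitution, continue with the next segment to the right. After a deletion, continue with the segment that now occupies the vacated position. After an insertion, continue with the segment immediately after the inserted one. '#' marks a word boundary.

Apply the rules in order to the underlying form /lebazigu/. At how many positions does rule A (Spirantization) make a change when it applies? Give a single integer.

A Spirantization: [lebazigu] → [levazihu]
B Pre-h Lowering: [levazihu] → [levazehu]
C Cluster Reduction: no change — [levazehu]
Rule A changed 2 position(s).

2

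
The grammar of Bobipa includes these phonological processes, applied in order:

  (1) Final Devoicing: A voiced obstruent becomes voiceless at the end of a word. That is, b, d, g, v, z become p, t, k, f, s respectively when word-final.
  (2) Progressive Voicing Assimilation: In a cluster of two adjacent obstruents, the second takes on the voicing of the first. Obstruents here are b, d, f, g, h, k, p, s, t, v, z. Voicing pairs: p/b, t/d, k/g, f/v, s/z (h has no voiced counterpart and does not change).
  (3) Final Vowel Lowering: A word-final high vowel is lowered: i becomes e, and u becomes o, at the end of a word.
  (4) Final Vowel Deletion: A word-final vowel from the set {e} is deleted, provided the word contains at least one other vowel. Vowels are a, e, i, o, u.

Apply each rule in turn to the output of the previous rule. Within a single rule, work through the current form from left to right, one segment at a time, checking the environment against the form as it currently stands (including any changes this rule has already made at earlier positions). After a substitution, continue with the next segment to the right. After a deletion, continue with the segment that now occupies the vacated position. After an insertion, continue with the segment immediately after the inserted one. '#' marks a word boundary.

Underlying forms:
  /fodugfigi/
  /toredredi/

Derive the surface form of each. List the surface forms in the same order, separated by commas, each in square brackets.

/fodugfigi/:
  (1) Final Devoicing: no change — [fodugfigi]
  (2) Progressive Voicing Assimilation: [fodugfigi] → [fodugvigi]
  (3) Final Vowel Lowering: [fodugvigi] → [fodugvige]
  (4) Final Vowel Deletion: [fodugvige] → [fodugvig]
/toredredi/:
  (1) Final Devoicing: no change — [toredredi]
  (2) Progressive Voicing Assimilation: no change — [toredredi]
  (3) Final Vowel Lowering: [toredredi] → [toredrede]
  (4) Final Vowel Deletion: [toredrede] → [toredred]

[fodugvig], [toredred]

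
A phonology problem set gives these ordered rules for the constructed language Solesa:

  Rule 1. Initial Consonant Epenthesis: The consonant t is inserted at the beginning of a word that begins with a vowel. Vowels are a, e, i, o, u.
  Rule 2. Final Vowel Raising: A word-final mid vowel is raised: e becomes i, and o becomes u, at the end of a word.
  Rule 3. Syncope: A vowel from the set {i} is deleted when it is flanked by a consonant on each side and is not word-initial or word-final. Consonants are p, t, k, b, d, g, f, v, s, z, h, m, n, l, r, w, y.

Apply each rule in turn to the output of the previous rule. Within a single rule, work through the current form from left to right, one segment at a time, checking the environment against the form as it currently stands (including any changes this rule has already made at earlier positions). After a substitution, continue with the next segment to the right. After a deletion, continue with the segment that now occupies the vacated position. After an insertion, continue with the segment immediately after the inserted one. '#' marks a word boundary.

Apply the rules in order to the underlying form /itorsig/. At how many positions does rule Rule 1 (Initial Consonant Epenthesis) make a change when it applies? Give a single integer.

1

Rule 1 Initial Consonant Epenthesis: [itorsig] → [titorsig]
Rule 2 Final Vowel Raising: no change — [titorsig]
Rule 3 Syncope: [titorsig] → [ttorsg]
Rule Rule 1 changed 1 position(s).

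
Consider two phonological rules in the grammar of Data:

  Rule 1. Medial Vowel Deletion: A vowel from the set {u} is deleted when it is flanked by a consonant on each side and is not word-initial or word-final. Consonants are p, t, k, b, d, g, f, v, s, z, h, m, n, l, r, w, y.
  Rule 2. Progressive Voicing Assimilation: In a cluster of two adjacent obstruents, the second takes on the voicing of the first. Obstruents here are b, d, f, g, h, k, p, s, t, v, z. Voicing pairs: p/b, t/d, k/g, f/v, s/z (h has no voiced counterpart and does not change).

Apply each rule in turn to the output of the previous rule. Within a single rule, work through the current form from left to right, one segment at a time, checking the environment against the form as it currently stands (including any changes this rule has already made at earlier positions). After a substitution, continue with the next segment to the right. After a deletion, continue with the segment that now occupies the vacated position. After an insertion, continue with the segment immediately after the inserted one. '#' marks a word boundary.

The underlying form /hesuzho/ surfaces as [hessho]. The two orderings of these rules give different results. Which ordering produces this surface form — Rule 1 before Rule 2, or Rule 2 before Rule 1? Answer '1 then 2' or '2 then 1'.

Order 1 then 2:
  1 Medial Vowel Deletion: [hesuzho] → [heszho]
  2 Progressive Voicing Assimilation: [heszho] → [hessho]
  result: [hessho]
Order 2 then 1:
  2 Progressive Voicing Assimilation: no change — [hesuzho]
  1 Medial Vowel Deletion: [hesuzho] → [heszho]
  result: [heszho]

1 then 2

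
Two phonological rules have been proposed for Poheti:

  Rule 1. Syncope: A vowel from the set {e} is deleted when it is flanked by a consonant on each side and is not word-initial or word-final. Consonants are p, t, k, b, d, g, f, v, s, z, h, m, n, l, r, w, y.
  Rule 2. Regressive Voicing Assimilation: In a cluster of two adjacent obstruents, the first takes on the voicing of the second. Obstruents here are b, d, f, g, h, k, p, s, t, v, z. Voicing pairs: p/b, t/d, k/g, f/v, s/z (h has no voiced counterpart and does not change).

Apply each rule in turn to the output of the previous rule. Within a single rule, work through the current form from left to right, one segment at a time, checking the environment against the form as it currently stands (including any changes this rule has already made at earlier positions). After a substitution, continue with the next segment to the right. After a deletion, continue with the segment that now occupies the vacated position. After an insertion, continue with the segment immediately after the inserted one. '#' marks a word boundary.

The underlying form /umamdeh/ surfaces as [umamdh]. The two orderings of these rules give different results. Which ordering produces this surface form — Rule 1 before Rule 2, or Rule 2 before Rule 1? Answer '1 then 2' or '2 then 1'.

Order 1 then 2:
  1 Syncope: [umamdeh] → [umamdh]
  2 Regressive Voicing Assimilation: [umamdh] → [umamth]
  result: [umamth]
Order 2 then 1:
  2 Regressive Voicing Assimilation: no change — [umamdeh]
  1 Syncope: [umamdeh] → [umamdh]
  result: [umamdh]

2 then 1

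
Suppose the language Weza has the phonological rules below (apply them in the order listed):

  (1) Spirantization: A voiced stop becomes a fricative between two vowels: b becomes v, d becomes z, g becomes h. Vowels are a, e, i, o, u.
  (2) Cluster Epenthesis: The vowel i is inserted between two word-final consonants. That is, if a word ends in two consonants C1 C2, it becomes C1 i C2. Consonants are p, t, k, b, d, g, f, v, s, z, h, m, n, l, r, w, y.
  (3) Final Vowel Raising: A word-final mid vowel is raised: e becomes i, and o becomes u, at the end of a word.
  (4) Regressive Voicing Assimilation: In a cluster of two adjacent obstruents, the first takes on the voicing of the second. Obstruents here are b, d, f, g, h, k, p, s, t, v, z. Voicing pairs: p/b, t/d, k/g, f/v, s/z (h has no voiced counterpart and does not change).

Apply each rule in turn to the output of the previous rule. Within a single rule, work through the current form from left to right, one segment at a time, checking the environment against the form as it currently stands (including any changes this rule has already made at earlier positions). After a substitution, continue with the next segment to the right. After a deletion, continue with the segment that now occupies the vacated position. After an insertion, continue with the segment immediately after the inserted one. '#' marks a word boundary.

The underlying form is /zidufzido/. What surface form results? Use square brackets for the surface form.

[zizuvzizu]

(1) Spirantization: [zidufzido] → [zizufzizo]
(2) Cluster Epenthesis: no change — [zizufzizo]
(3) Final Vowel Raising: [zizufzizo] → [zizufzizu]
(4) Regressive Voicing Assimilation: [zizufzizu] → [zizuvzizu]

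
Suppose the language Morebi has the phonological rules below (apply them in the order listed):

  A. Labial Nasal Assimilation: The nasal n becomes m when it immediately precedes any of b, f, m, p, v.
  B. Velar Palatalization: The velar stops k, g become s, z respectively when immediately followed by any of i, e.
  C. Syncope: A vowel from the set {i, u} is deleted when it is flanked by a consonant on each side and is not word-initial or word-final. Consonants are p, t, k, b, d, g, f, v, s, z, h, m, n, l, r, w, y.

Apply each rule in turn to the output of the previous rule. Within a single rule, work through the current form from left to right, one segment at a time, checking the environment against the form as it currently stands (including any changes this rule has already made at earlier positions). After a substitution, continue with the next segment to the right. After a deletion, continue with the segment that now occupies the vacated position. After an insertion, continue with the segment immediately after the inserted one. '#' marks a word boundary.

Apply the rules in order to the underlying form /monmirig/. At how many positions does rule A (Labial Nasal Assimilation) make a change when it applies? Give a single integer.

1

A Labial Nasal Assimilation: [monmirig] → [mommirig]
B Velar Palatalization: no change — [mommirig]
C Syncope: [mommirig] → [mommrg]
Rule A changed 1 position(s).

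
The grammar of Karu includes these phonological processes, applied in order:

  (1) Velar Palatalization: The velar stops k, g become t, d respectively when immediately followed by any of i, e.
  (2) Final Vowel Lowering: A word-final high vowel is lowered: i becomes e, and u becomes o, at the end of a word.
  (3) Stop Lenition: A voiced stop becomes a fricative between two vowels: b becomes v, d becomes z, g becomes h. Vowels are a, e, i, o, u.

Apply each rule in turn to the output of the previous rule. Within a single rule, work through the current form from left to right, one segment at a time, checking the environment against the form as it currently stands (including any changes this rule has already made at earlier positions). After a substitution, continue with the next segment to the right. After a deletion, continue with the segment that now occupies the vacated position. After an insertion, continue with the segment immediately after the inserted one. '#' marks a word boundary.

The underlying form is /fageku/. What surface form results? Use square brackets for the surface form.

[fazeko]

(1) Velar Palatalization: [fageku] → [fadeku]
(2) Final Vowel Lowering: [fadeku] → [fadeko]
(3) Stop Lenition: [fadeko] → [fazeko]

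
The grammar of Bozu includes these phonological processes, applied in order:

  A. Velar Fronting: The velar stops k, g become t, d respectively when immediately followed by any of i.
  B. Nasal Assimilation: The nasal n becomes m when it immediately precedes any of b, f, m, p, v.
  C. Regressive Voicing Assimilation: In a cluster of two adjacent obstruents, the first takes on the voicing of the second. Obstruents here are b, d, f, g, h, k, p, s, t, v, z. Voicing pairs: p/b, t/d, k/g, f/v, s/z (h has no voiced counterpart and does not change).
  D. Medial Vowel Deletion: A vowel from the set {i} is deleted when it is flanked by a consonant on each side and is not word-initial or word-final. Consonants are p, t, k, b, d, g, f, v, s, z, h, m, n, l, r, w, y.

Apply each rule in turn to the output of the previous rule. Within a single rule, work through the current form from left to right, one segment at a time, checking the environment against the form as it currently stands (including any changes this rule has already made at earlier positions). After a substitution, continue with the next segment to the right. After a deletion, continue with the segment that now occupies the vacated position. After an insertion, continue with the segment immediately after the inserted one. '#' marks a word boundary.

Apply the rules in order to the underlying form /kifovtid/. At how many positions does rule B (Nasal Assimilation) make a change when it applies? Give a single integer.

0

A Velar Fronting: [kifovtid] → [tifovtid]
B Nasal Assimilation: no change — [tifovtid]
C Regressive Voicing Assimilation: [tifovtid] → [tifoftid]
D Medial Vowel Deletion: [tifoftid] → [tfoftd]
Rule B changed 0 position(s).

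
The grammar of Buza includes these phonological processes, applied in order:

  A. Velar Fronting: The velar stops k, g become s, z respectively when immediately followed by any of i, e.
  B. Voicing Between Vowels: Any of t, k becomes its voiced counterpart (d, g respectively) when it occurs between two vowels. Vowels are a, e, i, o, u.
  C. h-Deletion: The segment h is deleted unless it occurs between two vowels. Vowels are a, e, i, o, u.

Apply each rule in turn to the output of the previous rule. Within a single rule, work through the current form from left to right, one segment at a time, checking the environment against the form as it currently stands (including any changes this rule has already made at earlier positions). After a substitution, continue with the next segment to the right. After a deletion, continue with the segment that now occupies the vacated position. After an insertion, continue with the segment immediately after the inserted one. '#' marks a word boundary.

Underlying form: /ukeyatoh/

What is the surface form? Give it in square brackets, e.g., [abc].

A Velar Fronting: [ukeyatoh] → [useyatoh]
B Voicing Between Vowels: [useyatoh] → [useyadoh]
C h-Deletion: [useyadoh] → [useyado]

[useyado]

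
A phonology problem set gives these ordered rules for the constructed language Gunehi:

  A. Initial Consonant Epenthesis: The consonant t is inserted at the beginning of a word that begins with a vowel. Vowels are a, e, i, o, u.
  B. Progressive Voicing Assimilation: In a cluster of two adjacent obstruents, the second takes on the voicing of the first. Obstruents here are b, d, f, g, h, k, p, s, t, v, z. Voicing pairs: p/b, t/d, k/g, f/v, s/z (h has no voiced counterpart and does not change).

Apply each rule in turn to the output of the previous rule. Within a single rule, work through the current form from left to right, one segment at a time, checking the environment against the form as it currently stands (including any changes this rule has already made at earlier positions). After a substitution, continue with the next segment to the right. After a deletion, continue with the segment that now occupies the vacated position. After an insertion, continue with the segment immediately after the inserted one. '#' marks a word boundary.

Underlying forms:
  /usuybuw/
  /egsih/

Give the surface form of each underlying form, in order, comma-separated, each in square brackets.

/usuybuw/:
  A Initial Consonant Epenthesis: [usuybuw] → [tusuybuw]
  B Progressive Voicing Assimilation: no change — [tusuybuw]
/egsih/:
  A Initial Consonant Epenthesis: [egsih] → [tegsih]
  B Progressive Voicing Assimilation: [tegsih] → [tegzih]

[tusuybuw], [tegzih]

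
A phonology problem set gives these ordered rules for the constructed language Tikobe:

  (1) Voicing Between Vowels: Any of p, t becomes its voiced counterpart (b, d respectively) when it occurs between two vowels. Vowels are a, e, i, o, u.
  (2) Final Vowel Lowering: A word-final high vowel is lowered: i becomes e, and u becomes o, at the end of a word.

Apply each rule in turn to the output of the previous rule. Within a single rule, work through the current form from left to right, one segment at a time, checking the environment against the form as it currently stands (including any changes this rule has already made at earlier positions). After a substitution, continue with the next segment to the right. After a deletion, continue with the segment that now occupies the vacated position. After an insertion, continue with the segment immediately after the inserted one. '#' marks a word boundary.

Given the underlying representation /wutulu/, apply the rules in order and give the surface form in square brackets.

(1) Voicing Between Vowels: [wutulu] → [wudulu]
(2) Final Vowel Lowering: [wudulu] → [wudulo]

[wudulo]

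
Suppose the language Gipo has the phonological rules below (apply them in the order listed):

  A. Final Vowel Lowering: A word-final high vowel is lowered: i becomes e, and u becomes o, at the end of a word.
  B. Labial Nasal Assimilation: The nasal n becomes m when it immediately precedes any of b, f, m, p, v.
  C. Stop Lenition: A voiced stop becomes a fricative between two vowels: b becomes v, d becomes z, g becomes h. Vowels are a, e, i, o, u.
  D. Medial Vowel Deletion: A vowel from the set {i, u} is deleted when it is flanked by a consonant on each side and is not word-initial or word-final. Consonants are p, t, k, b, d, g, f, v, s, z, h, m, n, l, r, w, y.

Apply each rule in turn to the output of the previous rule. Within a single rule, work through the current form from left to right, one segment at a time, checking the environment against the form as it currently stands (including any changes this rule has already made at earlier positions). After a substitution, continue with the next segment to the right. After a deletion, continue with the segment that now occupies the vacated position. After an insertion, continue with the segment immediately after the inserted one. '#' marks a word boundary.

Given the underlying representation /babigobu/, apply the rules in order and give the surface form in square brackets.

A Final Vowel Lowering: [babigobu] → [babigobo]
B Labial Nasal Assimilation: no change — [babigobo]
C Stop Lenition: [babigobo] → [bavihovo]
D Medial Vowel Deletion: [bavihovo] → [bavhovo]

[bavhovo]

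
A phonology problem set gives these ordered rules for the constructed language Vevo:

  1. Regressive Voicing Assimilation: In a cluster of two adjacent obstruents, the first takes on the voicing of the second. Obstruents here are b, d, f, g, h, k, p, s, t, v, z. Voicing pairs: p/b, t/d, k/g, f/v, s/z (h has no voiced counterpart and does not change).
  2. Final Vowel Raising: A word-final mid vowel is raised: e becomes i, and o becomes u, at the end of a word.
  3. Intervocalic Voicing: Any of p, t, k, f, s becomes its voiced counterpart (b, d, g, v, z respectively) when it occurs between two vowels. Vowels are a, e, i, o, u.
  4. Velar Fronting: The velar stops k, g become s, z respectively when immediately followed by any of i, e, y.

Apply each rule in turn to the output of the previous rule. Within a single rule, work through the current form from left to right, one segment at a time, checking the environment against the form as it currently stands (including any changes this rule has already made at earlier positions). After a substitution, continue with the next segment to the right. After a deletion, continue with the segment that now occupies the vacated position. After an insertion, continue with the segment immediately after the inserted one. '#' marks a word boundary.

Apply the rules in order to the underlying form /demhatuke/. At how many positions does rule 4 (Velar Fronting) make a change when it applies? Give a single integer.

1

1 Regressive Voicing Assimilation: no change — [demhatuke]
2 Final Vowel Raising: [demhatuke] → [demhatuki]
3 Intervocalic Voicing: [demhatuki] → [demhadugi]
4 Velar Fronting: [demhadugi] → [demhaduzi]
Rule 4 changed 1 position(s).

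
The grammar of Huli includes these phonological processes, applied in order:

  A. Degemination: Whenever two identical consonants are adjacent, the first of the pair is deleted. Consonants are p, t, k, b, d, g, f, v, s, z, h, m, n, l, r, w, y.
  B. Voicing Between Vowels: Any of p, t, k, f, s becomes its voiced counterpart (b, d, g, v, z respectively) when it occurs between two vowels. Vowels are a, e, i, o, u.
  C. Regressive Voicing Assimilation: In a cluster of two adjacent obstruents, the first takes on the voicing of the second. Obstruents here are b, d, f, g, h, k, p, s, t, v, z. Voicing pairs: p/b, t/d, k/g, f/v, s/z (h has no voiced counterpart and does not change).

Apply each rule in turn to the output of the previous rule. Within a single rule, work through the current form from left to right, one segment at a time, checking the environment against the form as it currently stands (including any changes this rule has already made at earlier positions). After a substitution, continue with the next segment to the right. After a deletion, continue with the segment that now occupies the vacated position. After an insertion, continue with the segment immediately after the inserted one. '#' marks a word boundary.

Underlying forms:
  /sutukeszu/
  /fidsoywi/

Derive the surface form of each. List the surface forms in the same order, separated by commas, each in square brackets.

/sutukeszu/:
  A Degemination: no change — [sutukeszu]
  B Voicing Between Vowels: [sutukeszu] → [sudugeszu]
  C Regressive Voicing Assimilation: [sudugeszu] → [sudugezzu]
/fidsoywi/:
  A Degemination: no change — [fidsoywi]
  B Voicing Between Vowels: no change — [fidsoywi]
  C Regressive Voicing Assimilation: [fidsoywi] → [fitsoywi]

[sudugezzu], [fitsoywi]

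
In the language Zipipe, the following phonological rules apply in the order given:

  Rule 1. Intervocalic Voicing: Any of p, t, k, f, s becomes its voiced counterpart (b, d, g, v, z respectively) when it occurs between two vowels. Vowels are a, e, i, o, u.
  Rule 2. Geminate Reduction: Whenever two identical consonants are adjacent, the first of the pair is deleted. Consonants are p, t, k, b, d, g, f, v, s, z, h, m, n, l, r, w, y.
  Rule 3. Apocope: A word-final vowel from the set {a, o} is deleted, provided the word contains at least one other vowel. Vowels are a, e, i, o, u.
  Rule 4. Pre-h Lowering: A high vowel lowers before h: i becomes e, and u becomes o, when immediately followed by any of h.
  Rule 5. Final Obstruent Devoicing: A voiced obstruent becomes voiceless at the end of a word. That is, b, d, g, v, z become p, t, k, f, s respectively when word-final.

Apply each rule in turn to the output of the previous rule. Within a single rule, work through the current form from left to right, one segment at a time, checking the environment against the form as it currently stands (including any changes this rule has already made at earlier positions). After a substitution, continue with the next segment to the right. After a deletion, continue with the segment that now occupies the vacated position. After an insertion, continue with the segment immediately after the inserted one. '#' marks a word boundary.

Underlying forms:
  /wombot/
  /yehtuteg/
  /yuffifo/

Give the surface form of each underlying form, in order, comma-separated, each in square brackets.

/wombot/:
  Rule 1 Intervocalic Voicing: no change — [wombot]
  Rule 2 Geminate Reduction: no change — [wombot]
  Rule 3 Apocope: no change — [wombot]
  Rule 4 Pre-h Lowering: no change — [wombot]
  Rule 5 Final Obstruent Devoicing: no change — [wombot]
/yehtuteg/:
  Rule 1 Intervocalic Voicing: [yehtuteg] → [yehtudeg]
  Rule 2 Geminate Reduction: no change — [yehtudeg]
  Rule 3 Apocope: no change — [yehtudeg]
  Rule 4 Pre-h Lowering: no change — [yehtudeg]
  Rule 5 Final Obstruent Devoicing: [yehtudeg] → [yehtudek]
/yuffifo/:
  Rule 1 Intervocalic Voicing: [yuffifo] → [yuffivo]
  Rule 2 Geminate Reduction: [yuffivo] → [yufivo]
  Rule 3 Apocope: [yufivo] → [yufiv]
  Rule 4 Pre-h Lowering: no change — [yufiv]
  Rule 5 Final Obstruent Devoicing: [yufiv] → [yufif]

[wombot], [yehtudek], [yufif]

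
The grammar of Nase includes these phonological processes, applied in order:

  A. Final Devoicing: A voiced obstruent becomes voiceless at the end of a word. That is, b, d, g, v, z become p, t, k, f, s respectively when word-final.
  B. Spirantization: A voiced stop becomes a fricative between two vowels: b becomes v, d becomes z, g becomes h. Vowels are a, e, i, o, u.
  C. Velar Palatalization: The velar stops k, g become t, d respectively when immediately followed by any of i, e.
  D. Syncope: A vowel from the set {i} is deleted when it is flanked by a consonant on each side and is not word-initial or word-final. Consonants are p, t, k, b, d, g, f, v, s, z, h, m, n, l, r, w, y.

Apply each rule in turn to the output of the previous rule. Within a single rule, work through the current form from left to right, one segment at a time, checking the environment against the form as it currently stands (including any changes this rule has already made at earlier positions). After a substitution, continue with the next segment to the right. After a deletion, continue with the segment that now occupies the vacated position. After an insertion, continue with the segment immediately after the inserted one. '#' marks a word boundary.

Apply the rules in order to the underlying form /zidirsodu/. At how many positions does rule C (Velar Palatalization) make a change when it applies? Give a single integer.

0

A Final Devoicing: no change — [zidirsodu]
B Spirantization: [zidirsodu] → [zizirsozu]
C Velar Palatalization: no change — [zizirsozu]
D Syncope: [zizirsozu] → [zzrsozu]
Rule C changed 0 position(s).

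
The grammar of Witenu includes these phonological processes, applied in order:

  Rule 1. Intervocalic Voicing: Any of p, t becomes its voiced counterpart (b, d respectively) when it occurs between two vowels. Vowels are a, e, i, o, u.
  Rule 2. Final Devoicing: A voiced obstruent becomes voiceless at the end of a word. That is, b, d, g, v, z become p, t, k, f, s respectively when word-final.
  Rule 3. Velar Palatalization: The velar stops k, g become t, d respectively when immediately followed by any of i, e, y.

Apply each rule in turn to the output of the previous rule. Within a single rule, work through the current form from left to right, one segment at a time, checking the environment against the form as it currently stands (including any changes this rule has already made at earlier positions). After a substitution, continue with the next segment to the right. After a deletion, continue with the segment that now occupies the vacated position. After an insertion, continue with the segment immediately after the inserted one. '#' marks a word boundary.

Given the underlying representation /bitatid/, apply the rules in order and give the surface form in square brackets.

[bidadit]

Rule 1 Intervocalic Voicing: [bitatid] → [bidadid]
Rule 2 Final Devoicing: [bidadid] → [bidadit]
Rule 3 Velar Palatalization: no change — [bidadit]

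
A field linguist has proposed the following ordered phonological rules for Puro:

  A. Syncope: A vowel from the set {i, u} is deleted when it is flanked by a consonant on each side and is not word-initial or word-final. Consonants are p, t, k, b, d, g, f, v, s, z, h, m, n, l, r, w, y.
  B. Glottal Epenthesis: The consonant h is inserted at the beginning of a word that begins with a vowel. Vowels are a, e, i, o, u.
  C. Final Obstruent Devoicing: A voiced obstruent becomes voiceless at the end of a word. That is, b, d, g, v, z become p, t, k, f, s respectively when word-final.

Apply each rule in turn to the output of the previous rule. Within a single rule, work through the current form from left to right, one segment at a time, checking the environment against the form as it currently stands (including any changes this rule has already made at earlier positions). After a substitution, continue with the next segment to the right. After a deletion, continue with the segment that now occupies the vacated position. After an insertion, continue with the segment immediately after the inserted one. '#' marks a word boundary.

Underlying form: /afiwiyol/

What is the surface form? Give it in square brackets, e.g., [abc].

A Syncope: [afiwiyol] → [afwyol]
B Glottal Epenthesis: [afwyol] → [hafwyol]
C Final Obstruent Devoicing: no change — [hafwyol]

[hafwyol]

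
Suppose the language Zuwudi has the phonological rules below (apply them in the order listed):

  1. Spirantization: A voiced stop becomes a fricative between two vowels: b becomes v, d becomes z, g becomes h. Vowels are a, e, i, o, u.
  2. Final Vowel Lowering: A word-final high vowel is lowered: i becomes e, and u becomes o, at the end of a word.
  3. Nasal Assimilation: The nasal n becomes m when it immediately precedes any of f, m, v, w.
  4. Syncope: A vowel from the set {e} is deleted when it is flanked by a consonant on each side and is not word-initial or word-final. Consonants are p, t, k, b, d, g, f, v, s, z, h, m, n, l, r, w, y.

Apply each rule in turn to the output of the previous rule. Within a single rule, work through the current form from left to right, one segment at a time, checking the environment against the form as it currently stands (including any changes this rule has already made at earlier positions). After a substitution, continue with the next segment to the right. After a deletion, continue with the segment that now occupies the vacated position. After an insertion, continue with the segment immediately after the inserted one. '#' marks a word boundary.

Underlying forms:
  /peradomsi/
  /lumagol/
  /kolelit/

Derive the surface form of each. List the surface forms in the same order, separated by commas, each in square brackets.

/peradomsi/:
  1 Spirantization: [peradomsi] → [perazomsi]
  2 Final Vowel Lowering: [perazomsi] → [perazomse]
  3 Nasal Assimilation: no change — [perazomse]
  4 Syncope: [perazomse] → [prazomse]
/lumagol/:
  1 Spirantization: [lumagol] → [lumahol]
  2 Final Vowel Lowering: no change — [lumahol]
  3 Nasal Assimilation: no change — [lumahol]
  4 Syncope: no change — [lumahol]
/kolelit/:
  1 Spirantization: no change — [kolelit]
  2 Final Vowel Lowering: no change — [kolelit]
  3 Nasal Assimilation: no change — [kolelit]
  4 Syncope: [kolelit] → [kollit]

[prazomse], [lumahol], [kollit]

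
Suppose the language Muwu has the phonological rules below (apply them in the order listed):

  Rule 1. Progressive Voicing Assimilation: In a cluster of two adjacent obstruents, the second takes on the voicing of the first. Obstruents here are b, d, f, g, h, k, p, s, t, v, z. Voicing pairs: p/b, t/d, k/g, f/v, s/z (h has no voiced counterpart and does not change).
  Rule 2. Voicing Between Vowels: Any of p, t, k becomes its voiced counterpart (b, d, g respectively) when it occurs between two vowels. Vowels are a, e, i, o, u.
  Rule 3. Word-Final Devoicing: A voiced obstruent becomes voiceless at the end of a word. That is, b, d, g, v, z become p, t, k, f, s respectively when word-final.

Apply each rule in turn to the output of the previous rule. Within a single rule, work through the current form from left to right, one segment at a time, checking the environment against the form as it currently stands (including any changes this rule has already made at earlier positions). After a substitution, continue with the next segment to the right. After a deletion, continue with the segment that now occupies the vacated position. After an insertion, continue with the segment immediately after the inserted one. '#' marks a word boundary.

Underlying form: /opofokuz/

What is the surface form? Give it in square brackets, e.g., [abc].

Rule 1 Progressive Voicing Assimilation: no change — [opofokuz]
Rule 2 Voicing Between Vowels: [opofokuz] → [obofoguz]
Rule 3 Word-Final Devoicing: [obofoguz] → [obofogus]

[obofogus]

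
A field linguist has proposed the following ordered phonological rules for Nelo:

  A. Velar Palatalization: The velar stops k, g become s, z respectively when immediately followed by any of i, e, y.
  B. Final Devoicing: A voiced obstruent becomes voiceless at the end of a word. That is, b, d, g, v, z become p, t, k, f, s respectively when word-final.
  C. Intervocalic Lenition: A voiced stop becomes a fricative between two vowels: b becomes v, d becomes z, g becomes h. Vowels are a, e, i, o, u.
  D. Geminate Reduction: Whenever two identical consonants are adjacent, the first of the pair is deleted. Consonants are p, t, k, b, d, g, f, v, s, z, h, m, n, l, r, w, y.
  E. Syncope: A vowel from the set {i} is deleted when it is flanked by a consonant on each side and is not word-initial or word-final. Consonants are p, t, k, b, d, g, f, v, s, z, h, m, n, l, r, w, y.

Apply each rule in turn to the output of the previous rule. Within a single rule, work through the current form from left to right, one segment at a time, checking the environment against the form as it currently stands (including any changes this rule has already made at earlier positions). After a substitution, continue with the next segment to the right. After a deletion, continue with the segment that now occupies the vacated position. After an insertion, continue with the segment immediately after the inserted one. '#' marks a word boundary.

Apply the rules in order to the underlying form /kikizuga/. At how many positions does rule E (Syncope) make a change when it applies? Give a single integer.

2

A Velar Palatalization: [kikizuga] → [sisizuga]
B Final Devoicing: no change — [sisizuga]
C Intervocalic Lenition: [sisizuga] → [sisizuha]
D Geminate Reduction: no change — [sisizuha]
E Syncope: [sisizuha] → [sszuha]
Rule E changed 2 position(s).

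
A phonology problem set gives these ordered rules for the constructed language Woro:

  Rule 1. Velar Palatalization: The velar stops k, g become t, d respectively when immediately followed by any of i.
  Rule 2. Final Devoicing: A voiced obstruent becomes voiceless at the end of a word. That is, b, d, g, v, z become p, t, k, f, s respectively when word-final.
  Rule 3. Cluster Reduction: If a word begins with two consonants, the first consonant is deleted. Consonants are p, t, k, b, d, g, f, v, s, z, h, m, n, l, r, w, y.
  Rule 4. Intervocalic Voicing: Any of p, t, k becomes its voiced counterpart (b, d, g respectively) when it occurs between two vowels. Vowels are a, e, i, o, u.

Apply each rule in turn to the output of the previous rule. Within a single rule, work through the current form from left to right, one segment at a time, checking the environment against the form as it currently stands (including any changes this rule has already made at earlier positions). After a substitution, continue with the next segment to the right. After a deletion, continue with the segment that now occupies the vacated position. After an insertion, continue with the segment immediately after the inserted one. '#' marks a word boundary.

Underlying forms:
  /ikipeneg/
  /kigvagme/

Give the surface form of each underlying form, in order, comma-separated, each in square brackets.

[idibenek], [tigvagme]

/ikipeneg/:
  Rule 1 Velar Palatalization: [ikipeneg] → [itipeneg]
  Rule 2 Final Devoicing: [itipeneg] → [itipenek]
  Rule 3 Cluster Reduction: no change — [itipenek]
  Rule 4 Intervocalic Voicing: [itipenek] → [idibenek]
/kigvagme/:
  Rule 1 Velar Palatalization: [kigvagme] → [tigvagme]
  Rule 2 Final Devoicing: no change — [tigvagme]
  Rule 3 Cluster Reduction: no change — [tigvagme]
  Rule 4 Intervocalic Voicing: no change — [tigvagme]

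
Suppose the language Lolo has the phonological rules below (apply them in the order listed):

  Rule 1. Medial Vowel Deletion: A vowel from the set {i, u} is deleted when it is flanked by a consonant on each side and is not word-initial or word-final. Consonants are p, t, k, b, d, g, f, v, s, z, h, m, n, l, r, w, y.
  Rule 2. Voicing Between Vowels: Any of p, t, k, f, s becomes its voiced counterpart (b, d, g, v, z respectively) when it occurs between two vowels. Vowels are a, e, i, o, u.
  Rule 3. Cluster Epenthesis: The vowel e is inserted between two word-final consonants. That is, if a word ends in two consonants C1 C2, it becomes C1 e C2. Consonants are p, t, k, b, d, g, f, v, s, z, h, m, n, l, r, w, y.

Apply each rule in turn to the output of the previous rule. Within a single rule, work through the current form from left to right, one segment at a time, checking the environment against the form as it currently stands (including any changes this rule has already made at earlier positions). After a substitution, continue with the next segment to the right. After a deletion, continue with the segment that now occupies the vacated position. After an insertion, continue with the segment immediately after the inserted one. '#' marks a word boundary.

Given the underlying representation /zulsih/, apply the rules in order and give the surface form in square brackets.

[zlseh]

Rule 1 Medial Vowel Deletion: [zulsih] → [zlsh]
Rule 2 Voicing Between Vowels: no change — [zlsh]
Rule 3 Cluster Epenthesis: [zlsh] → [zlseh]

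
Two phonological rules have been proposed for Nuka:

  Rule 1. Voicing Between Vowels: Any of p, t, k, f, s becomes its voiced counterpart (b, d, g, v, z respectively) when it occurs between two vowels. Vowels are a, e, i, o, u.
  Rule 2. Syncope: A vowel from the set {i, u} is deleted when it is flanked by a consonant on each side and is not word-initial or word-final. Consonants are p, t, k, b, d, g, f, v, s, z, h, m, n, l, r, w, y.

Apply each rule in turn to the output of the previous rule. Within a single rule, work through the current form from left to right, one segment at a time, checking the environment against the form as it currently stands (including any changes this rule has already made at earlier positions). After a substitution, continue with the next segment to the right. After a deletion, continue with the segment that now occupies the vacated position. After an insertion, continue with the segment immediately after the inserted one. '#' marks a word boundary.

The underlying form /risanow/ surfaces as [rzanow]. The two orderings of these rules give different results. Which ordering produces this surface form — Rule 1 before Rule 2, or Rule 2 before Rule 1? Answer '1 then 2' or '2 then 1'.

Order 1 then 2:
  1 Voicing Between Vowels: [risanow] → [rizanow]
  2 Syncope: [rizanow] → [rzanow]
  result: [rzanow]
Order 2 then 1:
  2 Syncope: [risanow] → [rsanow]
  1 Voicing Between Vowels: no change — [rsanow]
  result: [rsanow]

1 then 2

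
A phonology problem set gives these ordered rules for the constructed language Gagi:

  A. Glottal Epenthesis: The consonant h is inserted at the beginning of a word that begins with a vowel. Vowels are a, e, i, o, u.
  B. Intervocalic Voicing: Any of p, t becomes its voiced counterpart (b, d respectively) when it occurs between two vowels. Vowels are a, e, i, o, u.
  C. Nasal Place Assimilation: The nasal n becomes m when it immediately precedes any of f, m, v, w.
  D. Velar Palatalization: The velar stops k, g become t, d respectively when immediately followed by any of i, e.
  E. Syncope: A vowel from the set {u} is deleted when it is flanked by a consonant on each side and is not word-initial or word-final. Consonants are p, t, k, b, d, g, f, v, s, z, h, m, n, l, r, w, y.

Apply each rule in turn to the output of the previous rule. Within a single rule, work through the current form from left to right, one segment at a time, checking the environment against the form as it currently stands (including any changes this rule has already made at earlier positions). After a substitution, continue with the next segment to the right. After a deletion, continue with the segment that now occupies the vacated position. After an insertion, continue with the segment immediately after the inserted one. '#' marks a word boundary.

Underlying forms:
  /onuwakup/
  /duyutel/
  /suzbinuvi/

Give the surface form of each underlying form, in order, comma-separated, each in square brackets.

/onuwakup/:
  A Glottal Epenthesis: [onuwakup] → [honuwakup]
  B Intervocalic Voicing: no change — [honuwakup]
  C Nasal Place Assimilation: no change — [honuwakup]
  D Velar Palatalization: no change — [honuwakup]
  E Syncope: [honuwakup] → [honwakp]
/duyutel/:
  A Glottal Epenthesis: no change — [duyutel]
  B Intervocalic Voicing: [duyutel] → [duyudel]
  C Nasal Place Assimilation: no change — [duyudel]
  D Velar Palatalization: no change — [duyudel]
  E Syncope: [duyudel] → [dydel]
/suzbinuvi/:
  A Glottal Epenthesis: no change — [suzbinuvi]
  B Intervocalic Voicing: no change — [suzbinuvi]
  C Nasal Place Assimilation: no change — [suzbinuvi]
  D Velar Palatalization: no change — [suzbinuvi]
  E Syncope: [suzbinuvi] → [szbinvi]

[honwakp], [dydel], [szbinvi]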